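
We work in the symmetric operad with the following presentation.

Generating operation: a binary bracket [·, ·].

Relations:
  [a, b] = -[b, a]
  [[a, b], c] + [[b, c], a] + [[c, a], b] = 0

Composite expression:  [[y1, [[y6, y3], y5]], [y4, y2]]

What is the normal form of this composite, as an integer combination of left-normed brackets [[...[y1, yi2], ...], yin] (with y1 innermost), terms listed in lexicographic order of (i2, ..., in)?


A multilinear Lie element is pinned by y1-initial words (y1 innermost).
Composite bracket: [[y1, [[y6, y3], y5]], [y4, y2]]
Under [a, b] = ab - ba we get 32 signed associative words (2^5 = 32).
Collect the words opening with y1:
  sign of y1y3y6y5y2y4 is +1, so it contributes +[[[[[y1, y3], y6], y5], y2], y4]
  sign of y1y3y6y5y4y2 is -1, so it contributes -[[[[[y1, y3], y6], y5], y4], y2]
  sign of y1y5y3y6y2y4 is -1, so it contributes -[[[[[y1, y5], y3], y6], y2], y4]
  sign of y1y5y3y6y4y2 is +1, so it contributes +[[[[[y1, y5], y3], y6], y4], y2]
  sign of y1y5y6y3y2y4 is +1, so it contributes +[[[[[y1, y5], y6], y3], y2], y4]
  sign of y1y5y6y3y4y2 is -1, so it contributes -[[[[[y1, y5], y6], y3], y4], y2]
  sign of y1y6y3y5y2y4 is -1, so it contributes -[[[[[y1, y6], y3], y5], y2], y4]
  sign of y1y6y3y5y4y2 is +1, so it contributes +[[[[[y1, y6], y3], y5], y4], y2]

[[[[[y1, y3], y6], y5], y2], y4] - [[[[[y1, y3], y6], y5], y4], y2] - [[[[[y1, y5], y3], y6], y2], y4] + [[[[[y1, y5], y3], y6], y4], y2] + [[[[[y1, y5], y6], y3], y2], y4] - [[[[[y1, y5], y6], y3], y4], y2] - [[[[[y1, y6], y3], y5], y2], y4] + [[[[[y1, y6], y3], y5], y4], y2]


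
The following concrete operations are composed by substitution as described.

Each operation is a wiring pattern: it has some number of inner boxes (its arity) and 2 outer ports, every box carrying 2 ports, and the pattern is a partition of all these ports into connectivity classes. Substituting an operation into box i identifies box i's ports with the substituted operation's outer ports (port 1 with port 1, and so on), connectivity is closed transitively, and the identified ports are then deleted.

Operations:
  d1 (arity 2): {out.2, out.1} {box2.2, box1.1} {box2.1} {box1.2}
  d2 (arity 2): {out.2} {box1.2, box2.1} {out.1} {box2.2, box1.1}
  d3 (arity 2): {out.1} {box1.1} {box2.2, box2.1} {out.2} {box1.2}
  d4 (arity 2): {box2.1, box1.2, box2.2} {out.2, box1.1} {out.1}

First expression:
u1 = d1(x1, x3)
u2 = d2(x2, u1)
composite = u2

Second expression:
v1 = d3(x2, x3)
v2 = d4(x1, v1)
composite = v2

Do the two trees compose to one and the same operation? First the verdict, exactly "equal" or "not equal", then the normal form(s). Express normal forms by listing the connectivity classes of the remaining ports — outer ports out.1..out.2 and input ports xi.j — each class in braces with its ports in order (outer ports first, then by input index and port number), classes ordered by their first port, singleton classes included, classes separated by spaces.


not equal; first: {out.1} {out.2} {x1.1, x3.2} {x1.2} {x2.1, x2.2} {x3.1}; second: {out.1} {out.2, x1.1} {x1.2} {x2.1} {x2.2} {x3.1, x3.2}

The first expression reduces to {out.1} {out.2} {x1.1, x3.2} {x1.2} {x2.1, x2.2} {x3.1}
The second expression reduces to {out.1} {out.2, x1.1} {x1.2} {x2.1} {x2.2} {x3.1, x3.2}
The normal forms differ: not equal.


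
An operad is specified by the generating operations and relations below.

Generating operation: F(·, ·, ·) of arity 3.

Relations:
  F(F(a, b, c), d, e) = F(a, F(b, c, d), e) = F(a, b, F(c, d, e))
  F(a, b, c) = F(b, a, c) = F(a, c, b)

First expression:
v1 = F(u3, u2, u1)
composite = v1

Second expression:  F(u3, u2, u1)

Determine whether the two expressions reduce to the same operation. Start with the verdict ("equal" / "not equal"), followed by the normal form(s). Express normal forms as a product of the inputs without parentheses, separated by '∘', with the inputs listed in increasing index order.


The first expression reduces to u1 ∘ u2 ∘ u3
The second expression reduces to u1 ∘ u2 ∘ u3
The normal forms match — equal.

equal; both compose to u1 ∘ u2 ∘ u3


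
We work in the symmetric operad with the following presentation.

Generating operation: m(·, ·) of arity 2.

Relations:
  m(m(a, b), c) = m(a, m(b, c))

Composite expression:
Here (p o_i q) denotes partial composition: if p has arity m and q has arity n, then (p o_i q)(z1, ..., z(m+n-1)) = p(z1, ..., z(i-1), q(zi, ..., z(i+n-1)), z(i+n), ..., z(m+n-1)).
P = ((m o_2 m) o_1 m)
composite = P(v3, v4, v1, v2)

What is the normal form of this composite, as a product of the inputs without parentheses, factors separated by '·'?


v3 · v4 · v1 · v2

Every regrouping of m is equal, so read the v-inputs in written order.
m(v3, v4) unparenthesizes to v3 · v4
m(v1, v2) unparenthesizes to v1 · v2
m(m(v3, v4), m(v1, v2)) unparenthesizes to v3 · v4 · v1 · v2


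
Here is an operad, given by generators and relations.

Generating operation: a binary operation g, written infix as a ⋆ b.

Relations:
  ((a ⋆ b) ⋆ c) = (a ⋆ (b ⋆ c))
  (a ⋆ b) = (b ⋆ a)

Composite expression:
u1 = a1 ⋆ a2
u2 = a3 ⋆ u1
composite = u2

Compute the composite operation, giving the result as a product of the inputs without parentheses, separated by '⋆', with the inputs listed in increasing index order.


a1 ⋆ a2 ⋆ a3

Both nesting and order wash out for g; what remains is which a's occur.
(a1 ⋆ a2) reduces to a1 ⋆ a2
(a3 ⋆ (a1 ⋆ a2)) reduces to a3 ⋆ a1 ⋆ a2
the factors in increasing index order: a1 ⋆ a2 ⋆ a3


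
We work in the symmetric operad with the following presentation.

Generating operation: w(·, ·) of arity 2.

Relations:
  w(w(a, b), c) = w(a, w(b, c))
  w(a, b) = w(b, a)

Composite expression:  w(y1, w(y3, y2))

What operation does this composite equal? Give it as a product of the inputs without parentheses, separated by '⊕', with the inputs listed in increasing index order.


y1 ⊕ y2 ⊕ y3


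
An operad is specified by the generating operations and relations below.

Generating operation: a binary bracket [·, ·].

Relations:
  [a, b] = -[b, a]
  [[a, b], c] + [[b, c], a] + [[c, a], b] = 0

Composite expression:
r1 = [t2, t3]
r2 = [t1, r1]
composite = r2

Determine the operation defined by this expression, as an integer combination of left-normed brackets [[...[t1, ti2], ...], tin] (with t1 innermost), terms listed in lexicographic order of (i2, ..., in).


[[t1, t2], t3] - [[t1, t3], t2]

In the tensor algebra, words opening t1 carry the t1-anchored form.
Composite bracket: [t1, [t2, t3]]
Expanding via [a, b] = ab - ba: 4 signed words (2^2 = 4).
Only words starting with t1 matter:
  t1t2t3 appears with sign +1, giving the term +[[t1, t2], t3]
  t1t3t2 appears with sign -1, giving the term -[[t1, t3], t2]


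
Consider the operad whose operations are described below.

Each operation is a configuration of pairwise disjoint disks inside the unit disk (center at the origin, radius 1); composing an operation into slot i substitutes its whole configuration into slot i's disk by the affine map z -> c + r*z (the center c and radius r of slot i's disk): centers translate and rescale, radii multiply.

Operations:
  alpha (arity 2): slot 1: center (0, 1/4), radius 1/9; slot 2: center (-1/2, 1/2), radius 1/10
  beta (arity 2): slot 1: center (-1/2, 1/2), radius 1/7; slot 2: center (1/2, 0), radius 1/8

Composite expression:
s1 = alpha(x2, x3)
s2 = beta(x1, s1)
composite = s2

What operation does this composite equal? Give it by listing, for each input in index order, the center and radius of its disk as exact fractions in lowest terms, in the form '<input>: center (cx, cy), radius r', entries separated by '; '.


x1: center (-1/2, 1/2), radius 1/7; x2: center (1/2, 1/32), radius 1/72; x3: center (7/16, 1/16), radius 1/80

Follow each x-input down from beta: c' goes to c + r*c', radius to r*r'.
input x1: composing its 1 substitution step yields center (-1/2, 1/2), radius 1/7
input x2: composing its 2 substitution steps yields center (1/2, 1/32), radius 1/72
input x3: composing its 2 substitution steps yields center (7/16, 1/16), radius 1/80


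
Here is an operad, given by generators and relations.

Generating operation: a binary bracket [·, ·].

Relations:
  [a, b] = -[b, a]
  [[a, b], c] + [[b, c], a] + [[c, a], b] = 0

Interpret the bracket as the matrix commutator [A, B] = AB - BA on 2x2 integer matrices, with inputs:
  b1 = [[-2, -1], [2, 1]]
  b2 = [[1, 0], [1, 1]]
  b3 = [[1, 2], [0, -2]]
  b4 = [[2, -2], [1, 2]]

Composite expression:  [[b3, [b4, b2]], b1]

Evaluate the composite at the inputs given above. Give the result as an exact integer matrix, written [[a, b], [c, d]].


[b4, b2] = [[-2, 0], [0, 2]]
[b3, [b4, b2]] = [[0, 8], [0, 0]]
[[b3, [b4, b2]], b1] = [[16, 24], [0, -16]]

[[16, 24], [0, -16]]


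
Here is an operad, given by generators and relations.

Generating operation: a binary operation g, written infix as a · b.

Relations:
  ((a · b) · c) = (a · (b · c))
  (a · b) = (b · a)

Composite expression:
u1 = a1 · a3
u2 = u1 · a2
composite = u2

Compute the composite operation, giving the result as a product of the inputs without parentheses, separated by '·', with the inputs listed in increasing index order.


a1 · a2 · a3

Shape and order are irrelevant to g; the a-input set decides.
(a1 · a3) spells out as a1 · a3
((a1 · a3) · a2) spells out as a1 · a3 · a2
reordering the factors by index: a1 · a2 · a3


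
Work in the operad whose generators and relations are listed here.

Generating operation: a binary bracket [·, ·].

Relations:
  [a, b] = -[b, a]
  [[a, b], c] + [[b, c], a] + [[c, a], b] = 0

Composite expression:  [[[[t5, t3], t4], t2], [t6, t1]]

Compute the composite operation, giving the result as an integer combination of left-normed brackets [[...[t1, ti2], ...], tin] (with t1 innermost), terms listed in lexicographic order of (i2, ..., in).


[[[[[t1, t6], t2], t3], t5], t4] - [[[[[t1, t6], t2], t4], t3], t5] + [[[[[t1, t6], t2], t4], t5], t3] - [[[[[t1, t6], t2], t5], t3], t4] - [[[[[t1, t6], t3], t5], t4], t2] + [[[[[t1, t6], t4], t3], t5], t2] - [[[[[t1, t6], t4], t5], t3], t2] + [[[[[t1, t6], t5], t3], t4], t2]

Expand each bracket as ab - ba; the t1-initial words give the coefficients.
Composite bracket: [[[[t5, t3], t4], t2], [t6, t1]]
The bracket unfolds into 32 signed words via [a, b] = ab - ba (2^5 = 32).
Collect the words opening with t1:
  t1t6t2t3t5t4 appears with sign +1, giving the term +[[[[[t1, t6], t2], t3], t5], t4]
  t1t6t2t4t3t5 appears with sign -1, giving the term -[[[[[t1, t6], t2], t4], t3], t5]
  t1t6t2t4t5t3 appears with sign +1, giving the term +[[[[[t1, t6], t2], t4], t5], t3]
  t1t6t2t5t3t4 appears with sign -1, giving the term -[[[[[t1, t6], t2], t5], t3], t4]
  t1t6t3t5t4t2 appears with sign -1, giving the term -[[[[[t1, t6], t3], t5], t4], t2]
  t1t6t4t3t5t2 appears with sign +1, giving the term +[[[[[t1, t6], t4], t3], t5], t2]
  t1t6t4t5t3t2 appears with sign -1, giving the term -[[[[[t1, t6], t4], t5], t3], t2]
  t1t6t5t3t4t2 appears with sign +1, giving the term +[[[[[t1, t6], t5], t3], t4], t2]


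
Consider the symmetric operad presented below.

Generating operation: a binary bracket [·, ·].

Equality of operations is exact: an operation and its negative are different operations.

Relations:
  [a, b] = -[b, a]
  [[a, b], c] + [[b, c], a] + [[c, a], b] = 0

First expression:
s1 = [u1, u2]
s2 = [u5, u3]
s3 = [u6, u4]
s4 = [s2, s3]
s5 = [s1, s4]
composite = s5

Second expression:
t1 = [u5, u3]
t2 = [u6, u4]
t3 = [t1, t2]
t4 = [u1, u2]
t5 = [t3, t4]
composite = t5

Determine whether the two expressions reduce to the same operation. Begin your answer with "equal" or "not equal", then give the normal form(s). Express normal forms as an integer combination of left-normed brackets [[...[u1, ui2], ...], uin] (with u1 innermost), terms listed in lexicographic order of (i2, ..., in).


Normal form of the first expression: [[[[[u1, u2], u3], u5], u4], u6] - [[[[[u1, u2], u3], u5], u6], u4] - [[[[[u1, u2], u4], u6], u3], u5] + [[[[[u1, u2], u4], u6], u5], u3] - [[[[[u1, u2], u5], u3], u4], u6] + [[[[[u1, u2], u5], u3], u6], u4] + [[[[[u1, u2], u6], u4], u3], u5] - [[[[[u1, u2], u6], u4], u5], u3]
Normal form of the second expression: -[[[[[u1, u2], u3], u5], u4], u6] + [[[[[u1, u2], u3], u5], u6], u4] + [[[[[u1, u2], u4], u6], u3], u5] - [[[[[u1, u2], u4], u6], u5], u3] + [[[[[u1, u2], u5], u3], u4], u6] - [[[[[u1, u2], u5], u3], u6], u4] - [[[[[u1, u2], u6], u4], u3], u5] + [[[[[u1, u2], u6], u4], u5], u3]
No match — not equal.

not equal: they reduce to [[[[[u1, u2], u3], u5], u4], u6] - [[[[[u1, u2], u3], u5], u6], u4] - [[[[[u1, u2], u4], u6], u3], u5] + [[[[[u1, u2], u4], u6], u5], u3] - [[[[[u1, u2], u5], u3], u4], u6] + [[[[[u1, u2], u5], u3], u6], u4] + [[[[[u1, u2], u6], u4], u3], u5] - [[[[[u1, u2], u6], u4], u5], u3] and -[[[[[u1, u2], u3], u5], u4], u6] + [[[[[u1, u2], u3], u5], u6], u4] + [[[[[u1, u2], u4], u6], u3], u5] - [[[[[u1, u2], u4], u6], u5], u3] + [[[[[u1, u2], u5], u3], u4], u6] - [[[[[u1, u2], u5], u3], u6], u4] - [[[[[u1, u2], u6], u4], u3], u5] + [[[[[u1, u2], u6], u4], u5], u3]


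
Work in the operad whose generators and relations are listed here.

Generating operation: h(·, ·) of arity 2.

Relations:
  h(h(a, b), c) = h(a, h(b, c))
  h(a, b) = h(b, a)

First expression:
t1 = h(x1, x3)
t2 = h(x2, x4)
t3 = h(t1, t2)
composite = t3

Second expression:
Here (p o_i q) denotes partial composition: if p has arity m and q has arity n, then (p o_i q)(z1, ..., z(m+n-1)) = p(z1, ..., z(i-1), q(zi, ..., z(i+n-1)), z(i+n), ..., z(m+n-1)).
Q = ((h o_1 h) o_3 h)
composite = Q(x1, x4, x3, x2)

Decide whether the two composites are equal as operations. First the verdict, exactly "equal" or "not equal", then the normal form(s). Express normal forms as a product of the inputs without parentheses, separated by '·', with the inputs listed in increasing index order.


equal; both compose to x1 · x2 · x3 · x4

Normal form of the first expression: x1 · x2 · x3 · x4
Normal form of the second expression: x1 · x2 · x3 · x4
Both agree, so they are equal.


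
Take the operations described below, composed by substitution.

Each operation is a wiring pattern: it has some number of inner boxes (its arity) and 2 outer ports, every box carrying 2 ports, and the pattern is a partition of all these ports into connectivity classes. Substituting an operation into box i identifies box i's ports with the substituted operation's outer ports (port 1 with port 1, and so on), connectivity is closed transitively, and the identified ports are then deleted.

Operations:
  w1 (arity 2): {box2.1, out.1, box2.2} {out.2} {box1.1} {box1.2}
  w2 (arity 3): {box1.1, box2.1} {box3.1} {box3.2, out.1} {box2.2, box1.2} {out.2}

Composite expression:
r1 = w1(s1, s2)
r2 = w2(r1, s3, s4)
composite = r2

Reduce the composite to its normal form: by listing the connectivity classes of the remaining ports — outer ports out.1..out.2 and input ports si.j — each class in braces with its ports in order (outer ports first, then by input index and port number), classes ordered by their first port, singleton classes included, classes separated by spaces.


{out.1, s4.2} {out.2} {s1.1} {s1.2} {s2.1, s2.2, s3.1} {s3.2} {s4.1}

Substituting into w2 glues patterns; closure does the rest.
the subtree at w1 composes to {out.1, s2.1, s2.2} {out.2} {s1.1} {s1.2} on (s1, s2); out.j = own outer ports
the subtree at w2 composes to {out.1, s4.2} {out.2} {s1.1} {s1.2} {s2.1, s2.2, s3.1} {s3.2} {s4.1} on (s1, s2, s3, s4); out.j = own outer ports


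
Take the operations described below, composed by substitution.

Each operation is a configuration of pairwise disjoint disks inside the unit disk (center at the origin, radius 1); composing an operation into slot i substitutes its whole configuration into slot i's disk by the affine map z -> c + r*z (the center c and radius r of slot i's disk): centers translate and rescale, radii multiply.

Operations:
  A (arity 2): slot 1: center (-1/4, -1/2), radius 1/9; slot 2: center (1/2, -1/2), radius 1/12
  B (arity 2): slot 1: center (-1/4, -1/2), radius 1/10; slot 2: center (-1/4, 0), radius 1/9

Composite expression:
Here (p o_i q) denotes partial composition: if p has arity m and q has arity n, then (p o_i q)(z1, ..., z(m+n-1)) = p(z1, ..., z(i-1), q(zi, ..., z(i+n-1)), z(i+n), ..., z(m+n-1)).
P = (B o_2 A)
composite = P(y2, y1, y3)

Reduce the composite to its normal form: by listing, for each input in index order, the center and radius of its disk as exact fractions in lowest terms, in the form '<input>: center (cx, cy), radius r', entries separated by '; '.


y1: center (-5/18, -1/18), radius 1/81; y2: center (-1/4, -1/2), radius 1/10; y3: center (-7/36, -1/18), radius 1/108

Affine substitution under B: radii multiply and y-centers shift.
y2: after 1 affine step, its disk has center (-1/4, -1/2), radius 1/10
y1: after 2 affine steps, its disk has center (-5/18, -1/18), radius 1/81
y3: after 2 affine steps, its disk has center (-7/36, -1/18), radius 1/108


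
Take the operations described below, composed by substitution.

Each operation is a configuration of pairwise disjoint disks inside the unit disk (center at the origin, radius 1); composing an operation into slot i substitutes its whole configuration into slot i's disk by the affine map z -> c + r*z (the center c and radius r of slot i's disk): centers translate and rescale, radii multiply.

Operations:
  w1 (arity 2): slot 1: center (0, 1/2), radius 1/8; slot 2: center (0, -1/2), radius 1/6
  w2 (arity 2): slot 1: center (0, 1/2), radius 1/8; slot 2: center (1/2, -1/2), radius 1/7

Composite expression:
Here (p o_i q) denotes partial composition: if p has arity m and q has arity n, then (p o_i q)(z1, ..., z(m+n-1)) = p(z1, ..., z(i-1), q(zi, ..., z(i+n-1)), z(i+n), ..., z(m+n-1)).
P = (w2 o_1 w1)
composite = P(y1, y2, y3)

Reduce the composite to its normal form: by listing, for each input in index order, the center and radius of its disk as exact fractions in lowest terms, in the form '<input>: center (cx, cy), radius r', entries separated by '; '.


y1: center (0, 9/16), radius 1/64; y2: center (0, 7/16), radius 1/48; y3: center (1/2, -1/2), radius 1/7

Nesting under w2 composes maps z -> c + r*z down each y-path.
y1 passes through 2 substitutions, ending at center (0, 9/16), radius 1/64
y2 passes through 2 substitutions, ending at center (0, 7/16), radius 1/48
y3 passes through 1 substitution, ending at center (1/2, -1/2), radius 1/7


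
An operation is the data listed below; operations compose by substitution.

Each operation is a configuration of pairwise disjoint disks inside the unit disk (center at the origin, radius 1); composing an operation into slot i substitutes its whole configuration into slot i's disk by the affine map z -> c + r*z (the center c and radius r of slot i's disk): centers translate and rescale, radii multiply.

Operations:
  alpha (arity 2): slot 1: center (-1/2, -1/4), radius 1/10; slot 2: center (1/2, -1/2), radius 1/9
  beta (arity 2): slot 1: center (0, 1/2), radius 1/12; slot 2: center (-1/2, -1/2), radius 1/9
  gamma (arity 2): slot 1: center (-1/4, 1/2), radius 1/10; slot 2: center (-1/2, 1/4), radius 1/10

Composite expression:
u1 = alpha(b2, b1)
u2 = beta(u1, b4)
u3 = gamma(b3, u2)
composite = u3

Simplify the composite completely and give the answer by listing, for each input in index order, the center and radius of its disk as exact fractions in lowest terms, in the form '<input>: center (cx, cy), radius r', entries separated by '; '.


b1: center (-119/240, 71/240), radius 1/1080; b2: center (-121/240, 143/480), radius 1/1200; b3: center (-1/4, 1/2), radius 1/10; b4: center (-11/20, 1/5), radius 1/90

Affine substitution under gamma: radii multiply and b-centers shift.
input b3: applying the 1 nested substitution gives center (-1/4, 1/2), radius 1/10
input b2: applying the 3 nested substitutions gives center (-121/240, 143/480), radius 1/1200
input b1: applying the 3 nested substitutions gives center (-119/240, 71/240), radius 1/1080
input b4: applying the 2 nested substitutions gives center (-11/20, 1/5), radius 1/90


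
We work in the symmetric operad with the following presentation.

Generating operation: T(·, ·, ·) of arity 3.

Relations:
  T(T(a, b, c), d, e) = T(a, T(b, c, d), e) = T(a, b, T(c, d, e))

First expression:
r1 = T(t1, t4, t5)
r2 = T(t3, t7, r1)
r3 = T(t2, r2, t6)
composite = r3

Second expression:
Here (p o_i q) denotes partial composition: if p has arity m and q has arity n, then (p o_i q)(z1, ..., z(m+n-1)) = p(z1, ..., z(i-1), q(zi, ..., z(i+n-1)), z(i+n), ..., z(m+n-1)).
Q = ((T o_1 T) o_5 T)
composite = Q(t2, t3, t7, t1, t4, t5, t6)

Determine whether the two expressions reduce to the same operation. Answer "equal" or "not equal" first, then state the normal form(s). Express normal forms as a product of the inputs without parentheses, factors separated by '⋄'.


equal — both sides give t2 ⋄ t3 ⋄ t7 ⋄ t1 ⋄ t4 ⋄ t5 ⋄ t6

Reducing the first expression gives t2 ⋄ t3 ⋄ t7 ⋄ t1 ⋄ t4 ⋄ t5 ⋄ t6
Reducing the second expression gives t2 ⋄ t3 ⋄ t7 ⋄ t1 ⋄ t4 ⋄ t5 ⋄ t6
Identical normal forms: equal.


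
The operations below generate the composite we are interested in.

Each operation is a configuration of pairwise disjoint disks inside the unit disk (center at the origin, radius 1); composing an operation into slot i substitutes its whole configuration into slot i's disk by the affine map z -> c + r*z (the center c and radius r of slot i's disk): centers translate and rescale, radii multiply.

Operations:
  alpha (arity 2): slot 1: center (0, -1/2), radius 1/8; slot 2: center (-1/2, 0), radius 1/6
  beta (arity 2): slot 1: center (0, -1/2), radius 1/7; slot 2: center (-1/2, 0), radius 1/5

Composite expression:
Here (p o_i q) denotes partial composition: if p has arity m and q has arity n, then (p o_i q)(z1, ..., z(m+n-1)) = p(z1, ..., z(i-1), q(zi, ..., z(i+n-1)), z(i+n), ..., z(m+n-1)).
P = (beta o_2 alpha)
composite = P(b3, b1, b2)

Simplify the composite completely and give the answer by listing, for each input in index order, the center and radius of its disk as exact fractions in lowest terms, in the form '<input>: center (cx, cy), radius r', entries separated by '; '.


b1: center (-1/2, -1/10), radius 1/40; b2: center (-3/5, 0), radius 1/30; b3: center (0, -1/2), radius 1/7

Below beta, radii multiply path by path; the b-disk centers shift.
input b3: composing its 1 substitution step yields center (0, -1/2), radius 1/7
input b1: composing its 2 substitution steps yields center (-1/2, -1/10), radius 1/40
input b2: composing its 2 substitution steps yields center (-3/5, 0), radius 1/30


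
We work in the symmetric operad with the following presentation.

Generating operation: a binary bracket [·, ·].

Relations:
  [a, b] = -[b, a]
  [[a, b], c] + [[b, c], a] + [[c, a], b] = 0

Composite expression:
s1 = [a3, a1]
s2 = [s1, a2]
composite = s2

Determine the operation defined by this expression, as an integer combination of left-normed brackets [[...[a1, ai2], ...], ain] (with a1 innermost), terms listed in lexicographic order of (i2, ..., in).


-[[a1, a3], a2]

A multilinear Lie element is pinned by a1-initial words (a1 innermost).
Composite bracket: [[a3, a1], a2]
Expanding via [a, b] = ab - ba: 4 signed words (2^2 = 4).
Only words starting with a1 matter:
  a1a3a2 appears with sign -1, giving the term -[[a1, a3], a2]


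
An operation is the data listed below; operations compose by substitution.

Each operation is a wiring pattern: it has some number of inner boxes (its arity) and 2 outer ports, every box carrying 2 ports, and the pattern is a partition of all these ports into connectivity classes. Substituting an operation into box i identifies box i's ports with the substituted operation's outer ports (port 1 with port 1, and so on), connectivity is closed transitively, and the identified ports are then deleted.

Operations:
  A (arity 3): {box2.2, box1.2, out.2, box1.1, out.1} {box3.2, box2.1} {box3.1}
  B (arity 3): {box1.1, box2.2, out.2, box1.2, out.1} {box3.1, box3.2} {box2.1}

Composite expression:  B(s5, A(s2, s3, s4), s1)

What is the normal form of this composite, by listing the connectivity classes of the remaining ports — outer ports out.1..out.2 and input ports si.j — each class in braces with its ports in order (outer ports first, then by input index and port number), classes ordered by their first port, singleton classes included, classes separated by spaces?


{out.1, out.2, s2.1, s2.2, s3.2, s5.1, s5.2} {s1.1, s1.2} {s3.1, s4.2} {s4.1}

Treat the ports identified at B as solder joints: merge, then drop.
stage A: inputs (s2, s3, s4), connectivity {out.1, out.2, s2.1, s2.2, s3.2} {s3.1, s4.2} {s4.1}, out.j its boundary
stage B: inputs (s5, s2, s3, s4, s1), connectivity {out.1, out.2, s2.1, s2.2, s3.2, s5.1, s5.2} {s1.1, s1.2} {s3.1, s4.2} {s4.1}, out.j its boundary


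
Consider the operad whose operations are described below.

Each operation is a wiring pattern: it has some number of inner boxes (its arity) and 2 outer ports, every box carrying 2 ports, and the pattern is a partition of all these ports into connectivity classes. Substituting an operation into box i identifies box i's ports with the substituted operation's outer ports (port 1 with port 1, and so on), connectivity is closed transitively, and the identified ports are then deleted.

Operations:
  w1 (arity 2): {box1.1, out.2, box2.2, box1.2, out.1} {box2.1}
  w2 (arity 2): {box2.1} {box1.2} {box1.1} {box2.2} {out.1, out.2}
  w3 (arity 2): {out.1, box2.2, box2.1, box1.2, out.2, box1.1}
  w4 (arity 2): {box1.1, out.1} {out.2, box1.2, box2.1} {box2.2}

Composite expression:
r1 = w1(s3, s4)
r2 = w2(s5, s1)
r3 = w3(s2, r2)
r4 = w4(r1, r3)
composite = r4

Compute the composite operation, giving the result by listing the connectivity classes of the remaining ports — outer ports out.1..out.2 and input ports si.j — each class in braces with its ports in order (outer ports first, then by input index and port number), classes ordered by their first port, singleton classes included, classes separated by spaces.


{out.1, out.2, s2.1, s2.2, s3.1, s3.2, s4.2} {s1.1} {s1.2} {s4.1} {s5.1} {s5.2}

Connectivity passes through glued w4-boundaries; trace each wire chain.
the subtree at w1 composes to {out.1, out.2, s3.1, s3.2, s4.2} {s4.1} on (s3, s4); out.j = own outer ports
the subtree at w2 composes to {out.1, out.2} {s1.1} {s1.2} {s5.1} {s5.2} on (s5, s1); out.j = own outer ports
the subtree at w3 composes to {out.1, out.2, s2.1, s2.2} {s1.1} {s1.2} {s5.1} {s5.2} on (s2, s5, s1); out.j = own outer ports
the subtree at w4 composes to {out.1, out.2, s2.1, s2.2, s3.1, s3.2, s4.2} {s1.1} {s1.2} {s4.1} {s5.1} {s5.2} on (s3, s4, s2, s5, s1); out.j = own outer ports


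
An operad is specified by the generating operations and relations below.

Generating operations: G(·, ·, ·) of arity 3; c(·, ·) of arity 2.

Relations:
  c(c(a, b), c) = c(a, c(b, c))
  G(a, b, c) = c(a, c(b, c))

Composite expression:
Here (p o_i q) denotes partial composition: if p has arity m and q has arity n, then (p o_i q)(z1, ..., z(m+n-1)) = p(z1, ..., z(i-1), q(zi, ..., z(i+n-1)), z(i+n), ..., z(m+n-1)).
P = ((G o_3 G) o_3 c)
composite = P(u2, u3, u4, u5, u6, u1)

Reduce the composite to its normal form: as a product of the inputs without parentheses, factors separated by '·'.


u2 · u3 · u4 · u5 · u6 · u1


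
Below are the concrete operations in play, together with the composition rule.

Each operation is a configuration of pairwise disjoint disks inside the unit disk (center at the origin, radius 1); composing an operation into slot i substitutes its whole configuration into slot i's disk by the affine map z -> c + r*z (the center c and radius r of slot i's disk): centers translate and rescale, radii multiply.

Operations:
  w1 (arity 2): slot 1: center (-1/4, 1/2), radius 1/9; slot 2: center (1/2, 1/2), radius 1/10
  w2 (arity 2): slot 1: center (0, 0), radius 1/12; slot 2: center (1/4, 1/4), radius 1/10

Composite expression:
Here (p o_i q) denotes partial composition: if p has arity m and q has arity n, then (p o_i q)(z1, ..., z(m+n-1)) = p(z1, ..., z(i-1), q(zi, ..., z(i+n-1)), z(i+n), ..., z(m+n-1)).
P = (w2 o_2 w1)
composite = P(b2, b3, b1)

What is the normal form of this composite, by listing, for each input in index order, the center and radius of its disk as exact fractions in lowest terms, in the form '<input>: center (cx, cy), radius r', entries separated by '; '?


Follow each b-input down from w2: c' goes to c + r*c', radius to r*r'.
input b2: composing its 1 substitution step yields center (0, 0), radius 1/12
input b3: composing its 2 substitution steps yields center (9/40, 3/10), radius 1/90
input b1: composing its 2 substitution steps yields center (3/10, 3/10), radius 1/100

b1: center (3/10, 3/10), radius 1/100; b2: center (0, 0), radius 1/12; b3: center (9/40, 3/10), radius 1/90


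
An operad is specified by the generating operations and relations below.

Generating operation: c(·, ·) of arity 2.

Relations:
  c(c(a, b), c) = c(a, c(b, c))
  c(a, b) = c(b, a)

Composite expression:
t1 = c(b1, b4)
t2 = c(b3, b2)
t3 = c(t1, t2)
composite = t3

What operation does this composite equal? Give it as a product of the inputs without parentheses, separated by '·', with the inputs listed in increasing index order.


b1 · b2 · b3 · b4

Reordering under c is free, so list the b-inputs canonically.
c(b1, b4) collapses to b1 · b4
c(b3, b2) collapses to b3 · b2
c(c(b1, b4), c(b3, b2)) collapses to b1 · b4 · b3 · b2
reordering the factors by index: b1 · b2 · b3 · b4


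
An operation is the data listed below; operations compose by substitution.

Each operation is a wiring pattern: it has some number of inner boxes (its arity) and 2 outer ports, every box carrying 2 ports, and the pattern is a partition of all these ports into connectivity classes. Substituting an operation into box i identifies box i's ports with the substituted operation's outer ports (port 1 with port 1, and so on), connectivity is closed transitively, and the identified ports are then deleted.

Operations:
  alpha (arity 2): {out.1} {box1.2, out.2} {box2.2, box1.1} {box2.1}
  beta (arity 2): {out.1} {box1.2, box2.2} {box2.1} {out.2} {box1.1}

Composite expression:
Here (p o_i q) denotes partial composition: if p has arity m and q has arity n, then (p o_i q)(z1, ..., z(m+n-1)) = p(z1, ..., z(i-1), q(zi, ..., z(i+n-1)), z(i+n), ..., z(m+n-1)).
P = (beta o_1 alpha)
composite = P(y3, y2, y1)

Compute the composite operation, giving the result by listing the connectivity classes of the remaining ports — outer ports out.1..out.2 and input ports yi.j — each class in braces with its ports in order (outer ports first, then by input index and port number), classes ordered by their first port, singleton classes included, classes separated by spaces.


Substituting into beta glues patterns; closure does the rest.
after alpha, the pattern on (y3, y2) reads {out.1} {out.2, y3.2} {y2.1} {y2.2, y3.1} (out.j = its outer ports)
after beta, the pattern on (y3, y2, y1) reads {out.1} {out.2} {y1.1} {y1.2, y3.2} {y2.1} {y2.2, y3.1} (out.j = its outer ports)

{out.1} {out.2} {y1.1} {y1.2, y3.2} {y2.1} {y2.2, y3.1}


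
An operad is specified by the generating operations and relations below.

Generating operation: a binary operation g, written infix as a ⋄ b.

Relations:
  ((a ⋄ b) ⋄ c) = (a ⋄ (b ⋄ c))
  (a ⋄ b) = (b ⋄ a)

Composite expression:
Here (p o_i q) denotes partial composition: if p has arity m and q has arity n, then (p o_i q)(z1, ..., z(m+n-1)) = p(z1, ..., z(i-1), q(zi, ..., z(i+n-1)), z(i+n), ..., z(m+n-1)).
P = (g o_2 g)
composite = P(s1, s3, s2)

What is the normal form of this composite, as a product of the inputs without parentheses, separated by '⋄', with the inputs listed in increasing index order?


s1 ⋄ s2 ⋄ s3


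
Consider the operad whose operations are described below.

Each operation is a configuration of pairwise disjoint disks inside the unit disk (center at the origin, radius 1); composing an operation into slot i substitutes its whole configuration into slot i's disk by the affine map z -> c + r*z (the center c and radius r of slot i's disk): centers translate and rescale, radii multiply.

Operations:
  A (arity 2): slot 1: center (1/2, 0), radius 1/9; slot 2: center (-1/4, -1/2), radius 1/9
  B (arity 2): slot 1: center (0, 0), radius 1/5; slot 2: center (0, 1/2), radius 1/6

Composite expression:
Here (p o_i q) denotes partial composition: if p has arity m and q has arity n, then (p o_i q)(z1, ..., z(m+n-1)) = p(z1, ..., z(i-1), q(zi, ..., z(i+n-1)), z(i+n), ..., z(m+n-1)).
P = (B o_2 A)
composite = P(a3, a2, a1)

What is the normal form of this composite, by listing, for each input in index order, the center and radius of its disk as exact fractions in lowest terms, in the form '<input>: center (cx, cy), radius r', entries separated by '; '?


a1: center (-1/24, 5/12), radius 1/54; a2: center (1/12, 1/2), radius 1/54; a3: center (0, 0), radius 1/5

Each a-disk chains the slot maps above it in B; radii multiply.
input a3: applying the 1 nested substitution gives center (0, 0), radius 1/5
input a2: applying the 2 nested substitutions gives center (1/12, 1/2), radius 1/54
input a1: applying the 2 nested substitutions gives center (-1/24, 5/12), radius 1/54


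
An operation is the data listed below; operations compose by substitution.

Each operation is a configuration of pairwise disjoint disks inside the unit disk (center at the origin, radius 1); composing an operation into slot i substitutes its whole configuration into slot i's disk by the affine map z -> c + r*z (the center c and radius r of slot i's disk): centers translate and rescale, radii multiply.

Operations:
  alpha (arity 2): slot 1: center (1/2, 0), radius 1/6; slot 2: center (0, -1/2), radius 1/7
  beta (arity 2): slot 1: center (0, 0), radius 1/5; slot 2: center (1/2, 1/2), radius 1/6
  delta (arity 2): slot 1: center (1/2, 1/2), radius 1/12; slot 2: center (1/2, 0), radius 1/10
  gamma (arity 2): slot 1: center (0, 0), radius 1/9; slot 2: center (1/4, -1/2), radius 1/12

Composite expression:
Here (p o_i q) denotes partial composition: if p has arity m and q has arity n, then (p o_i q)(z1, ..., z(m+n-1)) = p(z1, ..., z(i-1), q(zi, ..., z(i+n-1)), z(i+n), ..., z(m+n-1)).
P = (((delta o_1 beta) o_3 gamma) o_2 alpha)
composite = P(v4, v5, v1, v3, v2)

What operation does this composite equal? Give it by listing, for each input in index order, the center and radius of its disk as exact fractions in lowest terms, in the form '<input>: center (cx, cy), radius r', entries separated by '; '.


v1: center (13/24, 77/144), radius 1/504; v2: center (21/40, -1/20), radius 1/120; v3: center (1/2, 0), radius 1/90; v4: center (1/2, 1/2), radius 1/60; v5: center (79/144, 13/24), radius 1/432

Nesting under delta composes maps z -> c + r*z down each v-path.
tracing v4 down its 2-map path: center (1/2, 1/2), radius 1/60
tracing v5 down its 3-map path: center (79/144, 13/24), radius 1/432
tracing v1 down its 3-map path: center (13/24, 77/144), radius 1/504
tracing v3 down its 2-map path: center (1/2, 0), radius 1/90
tracing v2 down its 2-map path: center (21/40, -1/20), radius 1/120


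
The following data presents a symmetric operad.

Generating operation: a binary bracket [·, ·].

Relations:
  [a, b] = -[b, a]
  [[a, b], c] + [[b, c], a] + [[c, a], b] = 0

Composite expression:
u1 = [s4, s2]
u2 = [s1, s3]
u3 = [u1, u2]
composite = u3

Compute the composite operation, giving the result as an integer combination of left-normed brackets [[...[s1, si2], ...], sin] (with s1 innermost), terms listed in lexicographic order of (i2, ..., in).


Left-normed coefficients sit on the s1-initial expansion words.
Composite bracket: [[s4, s2], [s1, s3]]
Expanding via [a, b] = ab - ba: 8 signed words (2^3 = 8).
Collect the words opening with s1:
  from s1s3s2s4, sign +1: term +[[[s1, s3], s2], s4]
  from s1s3s4s2, sign -1: term -[[[s1, s3], s4], s2]

[[[s1, s3], s2], s4] - [[[s1, s3], s4], s2]


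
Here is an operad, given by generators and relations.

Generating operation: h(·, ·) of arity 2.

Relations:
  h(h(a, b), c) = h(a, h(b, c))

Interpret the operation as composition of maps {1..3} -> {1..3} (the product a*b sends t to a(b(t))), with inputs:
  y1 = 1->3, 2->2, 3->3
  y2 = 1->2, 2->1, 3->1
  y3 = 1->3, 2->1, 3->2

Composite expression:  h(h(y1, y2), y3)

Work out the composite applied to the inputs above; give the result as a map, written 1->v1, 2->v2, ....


1->3, 2->2, 3->3

h(y1, y2) = 1->2, 2->3, 3->3
h(h(y1, y2), y3) = 1->3, 2->2, 3->3


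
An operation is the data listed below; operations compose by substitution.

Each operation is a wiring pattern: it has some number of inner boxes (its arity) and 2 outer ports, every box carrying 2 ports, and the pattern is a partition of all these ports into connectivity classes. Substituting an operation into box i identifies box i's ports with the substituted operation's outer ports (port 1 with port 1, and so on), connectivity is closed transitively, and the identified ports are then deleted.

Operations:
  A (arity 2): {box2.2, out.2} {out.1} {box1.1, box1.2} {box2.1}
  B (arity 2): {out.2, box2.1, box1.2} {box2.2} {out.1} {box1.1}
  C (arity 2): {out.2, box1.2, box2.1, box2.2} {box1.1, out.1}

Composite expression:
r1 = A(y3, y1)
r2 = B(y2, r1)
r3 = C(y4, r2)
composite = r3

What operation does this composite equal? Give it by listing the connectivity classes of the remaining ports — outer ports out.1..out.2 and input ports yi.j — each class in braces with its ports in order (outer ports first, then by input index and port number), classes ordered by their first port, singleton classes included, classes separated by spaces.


{out.1, y4.1} {out.2, y2.2, y4.2} {y1.1} {y1.2} {y2.1} {y3.1, y3.2}


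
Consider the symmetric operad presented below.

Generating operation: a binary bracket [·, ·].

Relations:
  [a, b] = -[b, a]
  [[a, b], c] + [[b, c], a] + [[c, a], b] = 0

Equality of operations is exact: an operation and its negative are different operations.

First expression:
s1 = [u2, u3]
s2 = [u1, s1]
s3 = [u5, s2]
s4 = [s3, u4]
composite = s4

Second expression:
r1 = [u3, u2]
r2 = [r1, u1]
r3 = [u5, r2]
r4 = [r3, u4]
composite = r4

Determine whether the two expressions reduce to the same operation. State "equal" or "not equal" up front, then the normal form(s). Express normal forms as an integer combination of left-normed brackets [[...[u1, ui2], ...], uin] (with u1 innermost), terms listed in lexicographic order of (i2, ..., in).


In normal form, the first expression is -[[[[u1, u2], u3], u5], u4] + [[[[u1, u3], u2], u5], u4]
In normal form, the second expression is -[[[[u1, u2], u3], u5], u4] + [[[[u1, u3], u2], u5], u4]
Both agree, so they are equal.

equal — both sides give -[[[[u1, u2], u3], u5], u4] + [[[[u1, u3], u2], u5], u4]


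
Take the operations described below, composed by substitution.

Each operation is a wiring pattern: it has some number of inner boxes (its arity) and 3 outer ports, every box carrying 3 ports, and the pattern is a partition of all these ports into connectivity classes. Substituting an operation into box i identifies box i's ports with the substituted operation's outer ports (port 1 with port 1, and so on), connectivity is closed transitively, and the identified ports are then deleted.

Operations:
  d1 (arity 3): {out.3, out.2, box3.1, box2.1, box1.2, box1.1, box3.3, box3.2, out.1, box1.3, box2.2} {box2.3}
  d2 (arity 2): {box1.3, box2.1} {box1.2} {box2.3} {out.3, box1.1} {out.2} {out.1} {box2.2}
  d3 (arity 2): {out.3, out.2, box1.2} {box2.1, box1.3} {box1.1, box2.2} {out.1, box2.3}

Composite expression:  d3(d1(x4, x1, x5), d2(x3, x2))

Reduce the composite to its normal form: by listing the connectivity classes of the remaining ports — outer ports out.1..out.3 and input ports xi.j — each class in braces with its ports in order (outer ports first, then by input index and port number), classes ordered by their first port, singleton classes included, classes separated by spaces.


{out.1, x3.1} {out.2, out.3, x1.1, x1.2, x4.1, x4.2, x4.3, x5.1, x5.2, x5.3} {x1.3} {x2.1, x3.3} {x2.2} {x2.3} {x3.2}

Reachability decides: close wires over d3-identified ports.
composing d1 on (x4, x1, x5), with out.j its own outer ports: {out.1, out.2, out.3, x1.1, x1.2, x4.1, x4.2, x4.3, x5.1, x5.2, x5.3} {x1.3}
composing d2 on (x3, x2), with out.j its own outer ports: {out.1} {out.2} {out.3, x3.1} {x2.1, x3.3} {x2.2} {x2.3} {x3.2}
composing d3 on (x4, x1, x5, x3, x2), with out.j its own outer ports: {out.1, x3.1} {out.2, out.3, x1.1, x1.2, x4.1, x4.2, x4.3, x5.1, x5.2, x5.3} {x1.3} {x2.1, x3.3} {x2.2} {x2.3} {x3.2}
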